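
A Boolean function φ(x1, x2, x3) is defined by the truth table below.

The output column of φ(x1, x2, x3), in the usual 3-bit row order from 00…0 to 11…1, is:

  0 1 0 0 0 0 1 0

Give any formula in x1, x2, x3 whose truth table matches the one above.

φ(x1, x2, x3) = ((NOT x1 AND NOT x2) AND x3) OR ((x1 AND x2) AND NOT x3)

The 1-rows are (0,0,1), (1,1,0). Each contributes one minterm — ¬x1·¬x2·x3; x1·x2·¬x3 — and their disjunction is a sum-of-products form of φ.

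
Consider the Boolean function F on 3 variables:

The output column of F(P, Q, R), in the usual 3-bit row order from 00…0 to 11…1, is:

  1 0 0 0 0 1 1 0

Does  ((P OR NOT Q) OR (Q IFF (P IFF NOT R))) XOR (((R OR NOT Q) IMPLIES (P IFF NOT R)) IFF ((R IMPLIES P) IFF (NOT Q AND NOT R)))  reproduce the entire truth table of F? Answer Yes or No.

No

Evaluate ((P OR NOT Q) OR (Q IFF (P IFF NOT R))) XOR (((R OR NOT Q) IMPLIES (P IFF NOT R)) IFF ((R IMPLIES P) IFF (NOT Q AND NOT R))) on each row and compare to F:
  P=0, Q=0, R=0: formula gives 1, F = 1 ✓
  P=0, Q=0, R=1: formula gives 0, F = 0 ✓
  P=0, Q=1, R=0: formula gives 0, F = 0 ✓
  P=0, Q=1, R=1: formula gives 0, F = 0 ✓
  P=1, Q=0, R=0: formula gives 0, F = 0 ✓
  P=1, Q=0, R=1: formula gives 0, but F = 1 ✗
Since they disagree at (1,0,1), the expression is not a correct formula for F.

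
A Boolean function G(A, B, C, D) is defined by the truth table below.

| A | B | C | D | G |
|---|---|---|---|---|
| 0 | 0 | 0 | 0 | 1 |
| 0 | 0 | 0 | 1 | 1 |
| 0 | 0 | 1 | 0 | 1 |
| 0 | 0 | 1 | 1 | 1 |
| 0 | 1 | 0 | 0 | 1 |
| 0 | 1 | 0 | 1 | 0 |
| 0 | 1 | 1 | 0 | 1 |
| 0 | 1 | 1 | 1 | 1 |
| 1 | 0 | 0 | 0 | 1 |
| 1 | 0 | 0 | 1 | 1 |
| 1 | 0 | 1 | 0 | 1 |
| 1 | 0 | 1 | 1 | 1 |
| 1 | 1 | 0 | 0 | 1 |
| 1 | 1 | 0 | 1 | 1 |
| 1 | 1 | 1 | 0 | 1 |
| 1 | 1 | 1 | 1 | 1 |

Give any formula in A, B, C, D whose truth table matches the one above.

G(A, B, C, D) = (((A' · B) · C') · D)'

Only row (0,1,0,1) gives 0. So G is 1 everywhere except there — the complement of the minterm ¬A·B·¬C·D.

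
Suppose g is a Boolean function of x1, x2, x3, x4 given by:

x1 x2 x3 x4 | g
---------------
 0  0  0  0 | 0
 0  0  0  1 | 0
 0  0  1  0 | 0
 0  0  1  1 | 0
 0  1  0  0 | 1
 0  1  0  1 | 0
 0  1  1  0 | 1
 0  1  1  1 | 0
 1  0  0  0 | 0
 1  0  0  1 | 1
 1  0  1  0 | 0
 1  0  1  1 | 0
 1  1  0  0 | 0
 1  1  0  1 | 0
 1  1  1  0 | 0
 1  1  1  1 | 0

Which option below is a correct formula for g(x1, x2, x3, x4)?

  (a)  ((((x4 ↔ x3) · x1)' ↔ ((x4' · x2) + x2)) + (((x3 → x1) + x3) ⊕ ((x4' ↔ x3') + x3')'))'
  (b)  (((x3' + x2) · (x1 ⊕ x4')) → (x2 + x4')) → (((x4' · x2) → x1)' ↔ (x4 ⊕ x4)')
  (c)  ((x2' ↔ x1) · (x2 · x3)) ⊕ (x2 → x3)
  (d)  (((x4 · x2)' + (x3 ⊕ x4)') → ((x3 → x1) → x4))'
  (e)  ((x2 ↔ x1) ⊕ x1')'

b

(a) fails at (0,0,1,0): the formula yields 1, g is 0.
(c) fails at (0,0,0,0): the formula yields 1, g is 0.
(d) fails at (0,0,0,0): the formula yields 1, g is 0.
(e) fails at (0,0,0,0): the formula yields 1, g is 0.
Only (b) survives; checking it on all 16 rows confirms it matches g.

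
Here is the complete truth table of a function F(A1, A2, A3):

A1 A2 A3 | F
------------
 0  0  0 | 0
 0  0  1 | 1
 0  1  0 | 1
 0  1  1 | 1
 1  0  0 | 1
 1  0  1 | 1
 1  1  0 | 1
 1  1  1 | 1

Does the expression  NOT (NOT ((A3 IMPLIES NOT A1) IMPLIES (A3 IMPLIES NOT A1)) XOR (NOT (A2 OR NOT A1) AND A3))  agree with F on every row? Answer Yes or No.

Evaluate NOT (NOT ((A3 IMPLIES NOT A1) IMPLIES (A3 IMPLIES NOT A1)) XOR (NOT (A2 OR NOT A1) AND A3)) on each row and compare to F:
  A1=0, A2=0, A3=0: formula gives 1, but F = 0 ✗
Since they disagree at (0,0,0), the expression is not a correct formula for F.

No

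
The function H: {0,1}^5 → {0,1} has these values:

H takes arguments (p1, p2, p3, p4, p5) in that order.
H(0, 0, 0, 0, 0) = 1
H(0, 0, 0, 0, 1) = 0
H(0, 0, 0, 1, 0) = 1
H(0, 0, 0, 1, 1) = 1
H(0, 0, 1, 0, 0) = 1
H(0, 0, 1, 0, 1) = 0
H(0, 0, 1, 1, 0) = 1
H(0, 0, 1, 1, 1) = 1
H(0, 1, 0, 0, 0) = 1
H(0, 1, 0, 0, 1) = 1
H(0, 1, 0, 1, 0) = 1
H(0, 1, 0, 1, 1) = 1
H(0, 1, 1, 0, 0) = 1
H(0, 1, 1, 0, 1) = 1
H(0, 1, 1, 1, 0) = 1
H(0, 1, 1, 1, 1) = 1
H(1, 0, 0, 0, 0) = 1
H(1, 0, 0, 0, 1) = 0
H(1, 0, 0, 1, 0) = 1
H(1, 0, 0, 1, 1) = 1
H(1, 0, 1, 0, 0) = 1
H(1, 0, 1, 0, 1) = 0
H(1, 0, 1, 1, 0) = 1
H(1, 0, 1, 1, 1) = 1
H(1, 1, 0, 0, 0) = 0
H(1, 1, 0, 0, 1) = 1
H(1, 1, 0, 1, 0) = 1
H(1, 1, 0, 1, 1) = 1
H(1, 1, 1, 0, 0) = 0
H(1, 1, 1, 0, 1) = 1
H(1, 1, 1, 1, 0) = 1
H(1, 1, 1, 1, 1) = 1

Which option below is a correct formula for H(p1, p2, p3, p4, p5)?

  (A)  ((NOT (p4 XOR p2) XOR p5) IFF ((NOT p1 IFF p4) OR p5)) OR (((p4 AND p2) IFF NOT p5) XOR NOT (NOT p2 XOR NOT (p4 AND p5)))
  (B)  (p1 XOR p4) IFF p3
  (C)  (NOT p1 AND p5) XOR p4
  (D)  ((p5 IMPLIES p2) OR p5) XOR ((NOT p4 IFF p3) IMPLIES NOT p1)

(B) fails at (0,0,0,0,1): the formula yields 1, H is 0.
(C) fails at (0,0,0,0,0): the formula yields 0, H is 1.
(D) fails at (0,0,0,0,0): the formula yields 0, H is 1.
That leaves (A). Evaluating it on every row reproduces the table of H exactly.

A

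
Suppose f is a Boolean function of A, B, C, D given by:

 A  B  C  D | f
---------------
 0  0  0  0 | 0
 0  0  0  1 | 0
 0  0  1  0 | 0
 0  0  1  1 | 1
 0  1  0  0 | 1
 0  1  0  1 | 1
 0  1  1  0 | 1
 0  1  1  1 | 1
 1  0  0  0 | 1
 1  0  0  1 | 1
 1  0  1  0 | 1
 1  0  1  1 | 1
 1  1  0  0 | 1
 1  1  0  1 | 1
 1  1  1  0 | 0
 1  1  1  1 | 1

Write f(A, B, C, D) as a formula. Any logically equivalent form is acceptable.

There are just 4 zero rows: (0,0,0,0), (0,0,0,1), (0,0,1,0), (1,1,1,0). Their minterms are ¬A·¬B·¬C·¬D, ¬A·¬B·¬C·D, ¬A·¬B·C·¬D, A·B·C·¬D; the OR of those covers precisely the 0-outputs, and negating it yields f.

f(A, B, C, D) = ¬((((((¬A ∧ ¬B) ∧ ¬C) ∧ ¬D) ∨ (((¬A ∧ ¬B) ∧ ¬C) ∧ D)) ∨ (((¬A ∧ ¬B) ∧ C) ∧ ¬D)) ∨ (((A ∧ B) ∧ C) ∧ ¬D))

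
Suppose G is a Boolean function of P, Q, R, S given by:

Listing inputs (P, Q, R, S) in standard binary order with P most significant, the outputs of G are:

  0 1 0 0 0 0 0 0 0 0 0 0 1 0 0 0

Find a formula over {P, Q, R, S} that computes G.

Collect the rows where G=1 — (0,0,0,1), (1,1,0,0) — and write one minterm per row: ¬P·¬Q·¬R·S, P·Q·¬R·¬S. Their union (logical OR) reproduces the table exactly.

G(P, Q, R, S) = (((not P and not Q) and not R) and S) or (((P and Q) and not R) and not S)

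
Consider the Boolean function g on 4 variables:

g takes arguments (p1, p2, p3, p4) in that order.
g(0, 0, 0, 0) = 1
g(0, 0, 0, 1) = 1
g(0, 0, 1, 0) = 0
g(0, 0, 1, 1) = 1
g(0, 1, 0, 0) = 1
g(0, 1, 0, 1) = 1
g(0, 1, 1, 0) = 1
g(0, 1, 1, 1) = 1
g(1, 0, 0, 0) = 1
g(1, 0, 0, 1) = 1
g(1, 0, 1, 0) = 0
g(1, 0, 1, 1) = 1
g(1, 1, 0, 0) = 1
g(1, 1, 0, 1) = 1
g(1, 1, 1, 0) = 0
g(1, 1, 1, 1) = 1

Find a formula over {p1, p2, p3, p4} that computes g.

g(p1, p2, p3, p4) = (((((p1' · p2') · p3) · p4') + (((p1 · p2') · p3) · p4')) + (((p1 · p2) · p3) · p4'))'

There are just 3 zero rows: (0,0,1,0), (1,0,1,0), (1,1,1,0). Their minterms are ¬p1·¬p2·p3·¬p4, p1·¬p2·p3·¬p4, p1·p2·p3·¬p4; the OR of those covers precisely the 0-outputs, and negating it yields g.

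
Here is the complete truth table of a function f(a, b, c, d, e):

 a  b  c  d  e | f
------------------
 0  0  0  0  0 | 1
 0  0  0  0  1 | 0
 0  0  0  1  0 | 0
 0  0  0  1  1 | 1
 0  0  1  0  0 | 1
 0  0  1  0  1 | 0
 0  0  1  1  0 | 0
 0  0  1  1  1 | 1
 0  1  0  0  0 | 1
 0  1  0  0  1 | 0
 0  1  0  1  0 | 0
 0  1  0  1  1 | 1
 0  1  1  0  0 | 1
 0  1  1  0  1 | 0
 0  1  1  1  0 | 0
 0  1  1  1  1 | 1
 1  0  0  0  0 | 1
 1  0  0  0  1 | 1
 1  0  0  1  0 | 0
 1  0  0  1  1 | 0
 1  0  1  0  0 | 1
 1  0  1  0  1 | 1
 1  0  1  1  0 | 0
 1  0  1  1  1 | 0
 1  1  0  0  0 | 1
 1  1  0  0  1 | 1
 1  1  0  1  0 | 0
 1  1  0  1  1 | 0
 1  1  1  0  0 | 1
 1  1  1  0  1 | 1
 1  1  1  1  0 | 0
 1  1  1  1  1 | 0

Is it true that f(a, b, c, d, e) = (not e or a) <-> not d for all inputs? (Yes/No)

Evaluate (not e or a) <-> not d on each row and compare to f:
  a=0, b=0, c=0, d=0, e=0: formula gives 1, f = 1 ✓
  a=0, b=0, c=0, d=0, e=1: formula gives 0, f = 0 ✓
  a=0, b=0, c=0, d=1, e=0: formula gives 0, f = 0 ✓
  a=0, b=0, c=0, d=1, e=1: formula gives 1, f = 1 ✓
  …and likewise for the remaining 28 rows.
No disagreement on any input; they are logically equivalent.

Yes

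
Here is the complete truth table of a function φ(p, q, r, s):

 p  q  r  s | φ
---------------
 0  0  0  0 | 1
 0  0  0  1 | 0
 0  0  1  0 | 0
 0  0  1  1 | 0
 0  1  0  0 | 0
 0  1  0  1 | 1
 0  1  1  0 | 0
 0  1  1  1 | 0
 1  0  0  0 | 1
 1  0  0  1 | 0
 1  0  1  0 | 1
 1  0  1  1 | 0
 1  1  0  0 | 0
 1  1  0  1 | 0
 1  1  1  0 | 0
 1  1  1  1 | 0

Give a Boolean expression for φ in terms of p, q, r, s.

φ(p, q, r, s) = (((((¬p ∧ ¬q) ∧ ¬r) ∧ ¬s) ∨ (((¬p ∧ q) ∧ ¬r) ∧ s)) ∨ (((p ∧ ¬q) ∧ ¬r) ∧ ¬s)) ∨ (((p ∧ ¬q) ∧ r) ∧ ¬s)

The 1-rows are (0,0,0,0), (0,1,0,1), (1,0,0,0), (1,0,1,0). Each contributes one minterm — ¬p·¬q·¬r·¬s; ¬p·q·¬r·s; p·¬q·¬r·¬s; p·¬q·r·¬s — and their disjunction is a sum-of-products form of φ.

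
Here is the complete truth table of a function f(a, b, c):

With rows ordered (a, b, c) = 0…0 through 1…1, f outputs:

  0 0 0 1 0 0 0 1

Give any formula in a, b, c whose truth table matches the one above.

f(a, b, c) = ((not a and b) and c) or ((a and b) and c)

Collect the rows where f=1 — (0,1,1), (1,1,1) — and write one minterm per row: ¬a·b·c, a·b·c. Their union (logical OR) reproduces the table exactly.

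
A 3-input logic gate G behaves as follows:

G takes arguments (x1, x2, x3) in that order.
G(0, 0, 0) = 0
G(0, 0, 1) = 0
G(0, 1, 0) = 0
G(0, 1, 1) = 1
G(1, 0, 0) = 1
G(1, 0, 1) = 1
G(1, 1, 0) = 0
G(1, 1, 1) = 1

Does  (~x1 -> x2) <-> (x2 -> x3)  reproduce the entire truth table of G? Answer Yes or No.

Evaluate (~x1 -> x2) <-> (x2 -> x3) on each row and compare to G:
  x1=0, x2=0, x3=0: formula gives 0, G = 0 ✓
  x1=0, x2=0, x3=1: formula gives 0, G = 0 ✓
  x1=0, x2=1, x3=0: formula gives 0, G = 0 ✓
  x1=0, x2=1, x3=1: formula gives 1, G = 1 ✓
  x1=1, x2=0, x3=0: formula gives 1, G = 1 ✓
  …and likewise for the remaining 3 rows.
Every row agrees, so the formula is equivalent.

Yes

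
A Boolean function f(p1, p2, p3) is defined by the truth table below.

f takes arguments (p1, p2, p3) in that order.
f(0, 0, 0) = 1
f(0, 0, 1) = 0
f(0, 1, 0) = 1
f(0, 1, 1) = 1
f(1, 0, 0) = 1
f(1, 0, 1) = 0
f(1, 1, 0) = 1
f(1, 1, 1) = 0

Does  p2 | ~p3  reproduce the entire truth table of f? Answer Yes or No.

No

Test each input against both f and the formula:
  p1=0, p2=0, p3=0: formula gives 1, f = 1 ✓
  p1=0, p2=0, p3=1: formula gives 0, f = 0 ✓
  p1=0, p2=1, p3=0: formula gives 1, f = 1 ✓
  p1=0, p2=1, p3=1: formula gives 1, f = 1 ✓
  p1=1, p2=0, p3=0: formula gives 1, f = 1 ✓
  …
  p1=1, p2=1, p3=1: formula gives 1, but f = 0 ✗
Row (1,1,1) is a counterexample, so the formula is not equivalent to f.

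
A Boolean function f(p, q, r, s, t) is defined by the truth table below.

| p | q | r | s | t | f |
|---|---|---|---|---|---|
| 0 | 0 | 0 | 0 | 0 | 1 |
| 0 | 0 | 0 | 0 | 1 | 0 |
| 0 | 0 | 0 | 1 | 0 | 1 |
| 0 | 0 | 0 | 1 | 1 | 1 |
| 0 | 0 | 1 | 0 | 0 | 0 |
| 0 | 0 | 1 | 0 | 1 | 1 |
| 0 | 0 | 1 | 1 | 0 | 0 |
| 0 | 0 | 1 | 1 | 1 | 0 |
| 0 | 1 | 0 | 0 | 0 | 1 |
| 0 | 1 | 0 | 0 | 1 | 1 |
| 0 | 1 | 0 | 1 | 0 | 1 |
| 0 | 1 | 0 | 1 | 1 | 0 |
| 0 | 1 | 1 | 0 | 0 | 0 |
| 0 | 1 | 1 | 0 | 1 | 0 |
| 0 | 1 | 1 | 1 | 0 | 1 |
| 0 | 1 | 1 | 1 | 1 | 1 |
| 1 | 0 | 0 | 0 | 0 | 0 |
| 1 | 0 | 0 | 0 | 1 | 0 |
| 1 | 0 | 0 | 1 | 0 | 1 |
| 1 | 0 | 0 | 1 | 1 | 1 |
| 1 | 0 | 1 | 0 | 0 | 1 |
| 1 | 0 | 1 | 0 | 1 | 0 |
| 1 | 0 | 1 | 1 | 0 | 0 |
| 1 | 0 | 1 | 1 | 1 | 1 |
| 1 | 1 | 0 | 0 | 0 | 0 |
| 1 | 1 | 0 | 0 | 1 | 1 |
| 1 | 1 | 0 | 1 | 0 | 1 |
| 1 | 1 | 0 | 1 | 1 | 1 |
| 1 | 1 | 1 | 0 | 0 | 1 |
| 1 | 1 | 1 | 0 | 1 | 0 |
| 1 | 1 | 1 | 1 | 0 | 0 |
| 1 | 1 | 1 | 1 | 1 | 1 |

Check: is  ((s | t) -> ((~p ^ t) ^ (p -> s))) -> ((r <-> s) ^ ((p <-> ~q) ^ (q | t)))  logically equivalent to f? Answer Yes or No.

Evaluate ((s | t) -> ((~p ^ t) ^ (p -> s))) -> ((r <-> s) ^ ((p <-> ~q) ^ (q | t))) on each row and compare to f:
  p=0, q=0, r=0, s=0, t=0: formula gives 1, f = 1 ✓
  p=0, q=0, r=0, s=0, t=1: formula gives 0, f = 0 ✓
  p=0, q=0, r=0, s=1, t=0: formula gives 1, f = 1 ✓
  p=0, q=0, r=0, s=1, t=1: formula gives 1, f = 1 ✓
  …
  p=0, q=0, r=1, s=1, t=0: formula gives 1, but f = 0 ✗
Row (0,0,1,1,0) is a counterexample, so the formula is not equivalent to f.

No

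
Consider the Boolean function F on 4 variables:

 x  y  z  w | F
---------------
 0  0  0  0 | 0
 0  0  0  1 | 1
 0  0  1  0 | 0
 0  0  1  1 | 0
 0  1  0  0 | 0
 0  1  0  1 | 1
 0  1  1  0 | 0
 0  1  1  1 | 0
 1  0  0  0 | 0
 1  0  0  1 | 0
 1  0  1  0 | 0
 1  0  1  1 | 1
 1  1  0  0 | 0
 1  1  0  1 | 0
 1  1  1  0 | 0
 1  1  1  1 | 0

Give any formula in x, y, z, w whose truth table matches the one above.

Collect the rows where F=1 — (0,0,0,1), (0,1,0,1), (1,0,1,1) — and write one minterm per row: ¬x·¬y·¬z·w, ¬x·y·¬z·w, x·¬y·z·w. Their union (logical OR) reproduces the table exactly.

F(x, y, z, w) = ((((~x & ~y) & ~z) & w) | (((~x & y) & ~z) & w)) | (((x & ~y) & z) & w)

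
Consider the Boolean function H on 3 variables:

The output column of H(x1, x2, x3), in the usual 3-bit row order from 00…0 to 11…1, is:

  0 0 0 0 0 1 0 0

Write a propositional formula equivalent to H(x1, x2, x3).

H(x1, x2, x3) = (x1 ∧ ¬x2) ∧ x3

Only row (1,0,1) gives 1. That row's minterm x1·¬x2·x3 is H directly.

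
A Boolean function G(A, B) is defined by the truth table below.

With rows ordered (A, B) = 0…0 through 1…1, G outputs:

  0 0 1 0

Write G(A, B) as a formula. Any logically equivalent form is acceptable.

1 only at (1,0): A AND NOT B.

G(A, B) = A and not B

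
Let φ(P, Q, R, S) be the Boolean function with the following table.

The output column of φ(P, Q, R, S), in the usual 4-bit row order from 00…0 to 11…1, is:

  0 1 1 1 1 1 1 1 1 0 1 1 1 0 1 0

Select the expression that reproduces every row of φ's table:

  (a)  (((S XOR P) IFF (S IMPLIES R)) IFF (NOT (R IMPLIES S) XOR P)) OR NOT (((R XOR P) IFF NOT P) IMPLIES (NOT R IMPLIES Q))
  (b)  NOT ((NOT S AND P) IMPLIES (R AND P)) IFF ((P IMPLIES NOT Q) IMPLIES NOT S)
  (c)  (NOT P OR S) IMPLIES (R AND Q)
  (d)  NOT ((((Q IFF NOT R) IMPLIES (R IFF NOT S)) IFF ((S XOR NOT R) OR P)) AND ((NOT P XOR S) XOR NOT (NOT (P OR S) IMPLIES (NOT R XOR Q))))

d

(a): at (0,0,0,0) it gives 1, but φ = 0 — eliminated.
(b): at (0,0,1,0) it gives 0, but φ = 1 — eliminated.
(c): at (0,0,0,1) it gives 0, but φ = 1 — eliminated.
Only (d) survives; checking it on all 16 rows confirms it matches φ.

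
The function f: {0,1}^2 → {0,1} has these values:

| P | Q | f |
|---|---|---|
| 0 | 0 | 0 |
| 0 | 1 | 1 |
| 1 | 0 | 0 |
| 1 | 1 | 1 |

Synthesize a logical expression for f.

f(P, Q) = Q

The output simply equals Q.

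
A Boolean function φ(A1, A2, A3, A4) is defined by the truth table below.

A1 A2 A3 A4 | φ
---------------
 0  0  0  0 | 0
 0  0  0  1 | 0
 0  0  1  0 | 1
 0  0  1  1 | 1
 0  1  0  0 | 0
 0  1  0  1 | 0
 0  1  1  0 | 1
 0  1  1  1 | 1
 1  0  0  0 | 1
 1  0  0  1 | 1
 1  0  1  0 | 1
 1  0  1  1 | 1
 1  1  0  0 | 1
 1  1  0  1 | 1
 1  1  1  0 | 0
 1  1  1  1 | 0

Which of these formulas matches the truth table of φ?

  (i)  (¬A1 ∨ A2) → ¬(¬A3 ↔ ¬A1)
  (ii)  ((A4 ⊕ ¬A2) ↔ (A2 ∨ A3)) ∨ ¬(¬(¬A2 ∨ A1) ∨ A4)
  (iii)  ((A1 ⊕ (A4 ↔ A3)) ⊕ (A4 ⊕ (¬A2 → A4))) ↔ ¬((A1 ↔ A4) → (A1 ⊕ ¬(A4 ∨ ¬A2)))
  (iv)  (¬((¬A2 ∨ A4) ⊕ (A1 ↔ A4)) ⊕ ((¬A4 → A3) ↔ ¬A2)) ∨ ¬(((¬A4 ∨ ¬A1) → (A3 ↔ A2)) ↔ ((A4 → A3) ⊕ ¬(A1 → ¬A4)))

(ii) disagrees with φ on (0,0,0,0) (formula → 1, table → 0); rule it out.
(iii) disagrees with φ on (0,0,0,0) (formula → 1, table → 0); rule it out.
(iv) disagrees with φ on (0,0,0,0) (formula → 1, table → 0); rule it out.
That leaves (i). Evaluating it on every row reproduces the table of φ exactly.

i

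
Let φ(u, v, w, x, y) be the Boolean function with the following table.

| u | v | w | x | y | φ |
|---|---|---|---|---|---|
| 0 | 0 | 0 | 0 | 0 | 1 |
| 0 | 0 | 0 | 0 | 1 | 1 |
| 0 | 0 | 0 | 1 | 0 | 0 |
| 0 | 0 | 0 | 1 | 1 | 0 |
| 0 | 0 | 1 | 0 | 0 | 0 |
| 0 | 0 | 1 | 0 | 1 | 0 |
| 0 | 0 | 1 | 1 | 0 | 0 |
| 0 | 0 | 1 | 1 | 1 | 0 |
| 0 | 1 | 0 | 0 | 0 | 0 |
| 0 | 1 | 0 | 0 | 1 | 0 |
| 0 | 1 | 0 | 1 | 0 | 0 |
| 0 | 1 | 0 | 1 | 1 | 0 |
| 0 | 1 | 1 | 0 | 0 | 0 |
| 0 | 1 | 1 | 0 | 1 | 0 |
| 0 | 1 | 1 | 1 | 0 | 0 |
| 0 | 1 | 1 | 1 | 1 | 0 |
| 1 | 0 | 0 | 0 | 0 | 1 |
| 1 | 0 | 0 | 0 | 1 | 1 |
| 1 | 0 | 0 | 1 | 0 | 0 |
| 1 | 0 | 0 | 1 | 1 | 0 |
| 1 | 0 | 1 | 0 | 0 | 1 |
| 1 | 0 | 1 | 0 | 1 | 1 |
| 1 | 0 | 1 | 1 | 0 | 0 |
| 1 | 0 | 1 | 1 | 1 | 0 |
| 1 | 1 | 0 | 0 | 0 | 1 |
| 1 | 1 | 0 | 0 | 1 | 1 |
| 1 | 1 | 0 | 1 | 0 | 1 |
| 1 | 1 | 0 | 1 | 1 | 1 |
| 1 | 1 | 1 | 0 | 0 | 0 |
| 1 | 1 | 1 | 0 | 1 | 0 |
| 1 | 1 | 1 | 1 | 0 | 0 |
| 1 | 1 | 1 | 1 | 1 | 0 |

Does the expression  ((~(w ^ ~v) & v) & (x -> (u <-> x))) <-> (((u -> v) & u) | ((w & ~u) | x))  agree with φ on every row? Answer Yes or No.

Yes

Test each input against both φ and the formula:
  u=0, v=0, w=0, x=0, y=0: formula gives 1, φ = 1 ✓
  u=0, v=0, w=0, x=0, y=1: formula gives 1, φ = 1 ✓
  u=0, v=0, w=0, x=1, y=0: formula gives 0, φ = 0 ✓
  u=0, v=0, w=0, x=1, y=1: formula gives 0, φ = 0 ✓
  … (the remaining 28 rows also agree.)
No disagreement on any input; they are logically equivalent.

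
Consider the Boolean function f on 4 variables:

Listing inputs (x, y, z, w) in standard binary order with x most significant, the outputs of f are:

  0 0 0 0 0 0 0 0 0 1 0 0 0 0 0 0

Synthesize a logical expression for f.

f is 1 on exactly one input, (1,0,0,1), whose minterm is x·¬y·¬z·w. So f is just that conjunction.

f(x, y, z, w) = ((x ∧ ¬y) ∧ ¬z) ∧ w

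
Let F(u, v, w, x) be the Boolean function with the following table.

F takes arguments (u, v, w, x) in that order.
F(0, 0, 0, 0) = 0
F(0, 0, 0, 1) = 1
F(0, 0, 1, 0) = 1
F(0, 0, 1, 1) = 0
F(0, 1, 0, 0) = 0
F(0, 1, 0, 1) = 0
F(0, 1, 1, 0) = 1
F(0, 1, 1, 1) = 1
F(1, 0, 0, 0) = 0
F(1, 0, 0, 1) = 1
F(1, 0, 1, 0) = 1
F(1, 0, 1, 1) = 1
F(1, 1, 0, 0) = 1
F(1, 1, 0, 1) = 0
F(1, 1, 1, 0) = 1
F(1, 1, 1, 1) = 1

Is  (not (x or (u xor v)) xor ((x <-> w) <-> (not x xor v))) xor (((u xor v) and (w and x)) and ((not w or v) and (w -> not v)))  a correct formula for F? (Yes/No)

No

Test each input against both F and the formula:
  u=0, v=0, w=0, x=0: formula gives 0, F = 0 ✓
  u=0, v=0, w=0, x=1: formula gives 1, F = 1 ✓
  u=0, v=0, w=1, x=0: formula gives 1, F = 1 ✓
  u=0, v=0, w=1, x=1: formula gives 0, F = 0 ✓
  …
  u=1, v=0, w=0, x=0: formula gives 1, but F = 0 ✗
A single disagreement suffices: at (1,0,0,0) they differ, so the formula does not compute F.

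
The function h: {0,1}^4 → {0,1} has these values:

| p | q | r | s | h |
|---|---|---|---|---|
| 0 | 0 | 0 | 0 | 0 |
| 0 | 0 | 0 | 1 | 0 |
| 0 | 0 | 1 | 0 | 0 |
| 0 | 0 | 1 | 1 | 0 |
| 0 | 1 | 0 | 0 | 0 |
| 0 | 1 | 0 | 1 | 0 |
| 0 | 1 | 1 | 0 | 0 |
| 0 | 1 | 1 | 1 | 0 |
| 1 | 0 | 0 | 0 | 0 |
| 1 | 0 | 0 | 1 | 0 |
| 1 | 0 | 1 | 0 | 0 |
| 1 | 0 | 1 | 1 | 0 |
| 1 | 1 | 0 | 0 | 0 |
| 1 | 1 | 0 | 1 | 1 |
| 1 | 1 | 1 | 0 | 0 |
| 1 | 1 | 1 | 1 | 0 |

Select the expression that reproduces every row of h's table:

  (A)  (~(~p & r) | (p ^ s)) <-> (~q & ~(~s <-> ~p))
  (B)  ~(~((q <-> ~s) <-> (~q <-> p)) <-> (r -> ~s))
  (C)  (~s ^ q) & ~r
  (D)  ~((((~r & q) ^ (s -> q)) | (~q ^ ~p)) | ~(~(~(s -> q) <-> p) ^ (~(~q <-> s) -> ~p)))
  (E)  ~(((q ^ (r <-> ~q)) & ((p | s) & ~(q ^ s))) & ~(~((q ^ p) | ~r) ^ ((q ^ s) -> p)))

D

(A) disagrees with h on (0,0,0,1) (formula → 1, table → 0); rule it out.
(B) disagrees with h on (0,0,0,0) (formula → 1, table → 0); rule it out.
(C) disagrees with h on (0,0,0,0) (formula → 1, table → 0); rule it out.
(E) disagrees with h on (0,0,0,0) (formula → 1, table → 0); rule it out.
(D) is the remaining candidate, and it agrees with h on all 16 inputs.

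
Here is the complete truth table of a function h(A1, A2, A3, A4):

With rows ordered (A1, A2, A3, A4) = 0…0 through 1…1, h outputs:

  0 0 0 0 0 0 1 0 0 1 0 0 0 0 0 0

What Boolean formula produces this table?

h(A1, A2, A3, A4) = (((~A1 & A2) & A3) & ~A4) | (((A1 & ~A2) & ~A3) & A4)

h=1 on 2 inputs: (0,1,1,0), (1,0,0,1). Reading each as a conjunction of literals (¬A1·A2·A3·¬A4, A1·¬A2·¬A3·A4) and taking the OR gives the canonical DNF.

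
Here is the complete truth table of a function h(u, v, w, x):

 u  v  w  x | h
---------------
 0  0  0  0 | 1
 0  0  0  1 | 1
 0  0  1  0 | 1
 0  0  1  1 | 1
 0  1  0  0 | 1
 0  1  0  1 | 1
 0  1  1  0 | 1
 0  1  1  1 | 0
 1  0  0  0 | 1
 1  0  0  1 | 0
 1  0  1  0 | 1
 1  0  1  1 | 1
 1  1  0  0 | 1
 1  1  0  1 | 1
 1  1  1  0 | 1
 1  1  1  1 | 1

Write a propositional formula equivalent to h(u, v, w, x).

The 0-rows are (0,1,1,1), (1,0,0,1). Take each as a conjunction (¬u·v·w·x, u·¬v·¬w·x), form their disjunction, and complement — that gives a formula that is 1 everywhere h is.

h(u, v, w, x) = ¬((((¬u ∧ v) ∧ w) ∧ x) ∨ (((u ∧ ¬v) ∧ ¬w) ∧ x))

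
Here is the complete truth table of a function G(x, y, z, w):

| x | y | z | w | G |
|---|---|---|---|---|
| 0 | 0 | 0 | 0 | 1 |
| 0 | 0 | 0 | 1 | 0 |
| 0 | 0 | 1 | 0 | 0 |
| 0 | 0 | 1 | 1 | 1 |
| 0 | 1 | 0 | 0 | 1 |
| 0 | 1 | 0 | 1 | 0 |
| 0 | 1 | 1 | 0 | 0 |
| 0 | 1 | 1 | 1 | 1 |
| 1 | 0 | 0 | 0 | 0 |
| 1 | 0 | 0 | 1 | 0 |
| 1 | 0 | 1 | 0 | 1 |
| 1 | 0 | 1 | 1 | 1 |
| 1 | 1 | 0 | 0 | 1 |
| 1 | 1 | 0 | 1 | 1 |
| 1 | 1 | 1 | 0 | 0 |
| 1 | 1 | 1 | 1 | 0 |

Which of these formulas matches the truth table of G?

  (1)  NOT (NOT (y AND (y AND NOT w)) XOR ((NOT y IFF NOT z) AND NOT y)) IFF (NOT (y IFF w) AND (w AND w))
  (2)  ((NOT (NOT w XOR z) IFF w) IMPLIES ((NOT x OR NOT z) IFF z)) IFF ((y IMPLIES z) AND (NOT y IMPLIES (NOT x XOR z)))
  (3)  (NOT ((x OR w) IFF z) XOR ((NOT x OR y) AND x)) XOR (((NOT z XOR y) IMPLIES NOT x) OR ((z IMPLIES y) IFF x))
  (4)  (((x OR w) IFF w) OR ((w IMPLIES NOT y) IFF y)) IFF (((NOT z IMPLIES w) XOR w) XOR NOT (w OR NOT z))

3

(1): at (0,0,0,0) it gives 0, but G = 1 — eliminated.
(2): at (0,0,0,0) it gives 0, but G = 1 — eliminated.
(4): at (0,0,0,0) it gives 0, but G = 1 — eliminated.
Only (3) survives; checking it on all 16 rows confirms it matches G.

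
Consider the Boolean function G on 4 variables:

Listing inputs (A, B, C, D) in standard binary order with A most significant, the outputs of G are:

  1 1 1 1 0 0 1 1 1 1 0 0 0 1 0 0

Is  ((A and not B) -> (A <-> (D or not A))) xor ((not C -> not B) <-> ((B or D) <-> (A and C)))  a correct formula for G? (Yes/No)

No

Evaluate ((A and not B) -> (A <-> (D or not A))) xor ((not C -> not B) <-> ((B or D) <-> (A and C))) on each row and compare to G:
  A=0, B=0, C=0, D=0: formula gives 0, but G = 1 ✗
A single disagreement suffices: at (0,0,0,0) they differ, so the formula does not compute G.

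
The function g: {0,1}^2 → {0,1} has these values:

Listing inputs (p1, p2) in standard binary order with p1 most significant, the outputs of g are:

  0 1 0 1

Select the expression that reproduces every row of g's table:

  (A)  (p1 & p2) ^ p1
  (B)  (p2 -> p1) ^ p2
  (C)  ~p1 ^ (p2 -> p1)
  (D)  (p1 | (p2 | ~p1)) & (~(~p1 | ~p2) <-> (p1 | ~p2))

D

(A): at (0,1) it gives 0, but g = 1 — eliminated.
(B): at (0,0) it gives 1, but g = 0 — eliminated.
(C): at (1,0) it gives 1, but g = 0 — eliminated.
(D) is the remaining candidate, and it agrees with g on all 4 inputs.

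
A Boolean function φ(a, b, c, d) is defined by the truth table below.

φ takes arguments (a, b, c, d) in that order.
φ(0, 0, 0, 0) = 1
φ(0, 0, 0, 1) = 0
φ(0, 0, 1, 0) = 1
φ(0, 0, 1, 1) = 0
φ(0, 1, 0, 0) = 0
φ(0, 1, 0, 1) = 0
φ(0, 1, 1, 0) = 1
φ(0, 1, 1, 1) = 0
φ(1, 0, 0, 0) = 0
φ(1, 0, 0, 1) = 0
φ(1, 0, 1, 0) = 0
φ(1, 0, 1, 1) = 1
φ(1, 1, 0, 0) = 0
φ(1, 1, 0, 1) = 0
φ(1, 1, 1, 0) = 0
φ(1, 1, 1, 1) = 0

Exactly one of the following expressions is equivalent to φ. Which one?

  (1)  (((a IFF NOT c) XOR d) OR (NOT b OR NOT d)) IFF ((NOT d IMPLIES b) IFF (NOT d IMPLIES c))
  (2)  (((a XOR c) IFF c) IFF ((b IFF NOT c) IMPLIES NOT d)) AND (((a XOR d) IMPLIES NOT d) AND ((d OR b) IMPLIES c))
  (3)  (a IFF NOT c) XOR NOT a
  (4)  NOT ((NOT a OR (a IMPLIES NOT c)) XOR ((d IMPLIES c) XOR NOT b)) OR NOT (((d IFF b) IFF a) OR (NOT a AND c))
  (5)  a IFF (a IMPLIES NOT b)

2

(1) fails at (0,0,0,1): the formula yields 1, φ is 0.
(3) fails at (0,0,0,1): the formula yields 1, φ is 0.
(4) fails at (0,0,0,1): the formula yields 1, φ is 0.
(5) fails at (0,0,0,0): the formula yields 0, φ is 1.
(2) is the remaining candidate, and it agrees with φ on all 16 inputs.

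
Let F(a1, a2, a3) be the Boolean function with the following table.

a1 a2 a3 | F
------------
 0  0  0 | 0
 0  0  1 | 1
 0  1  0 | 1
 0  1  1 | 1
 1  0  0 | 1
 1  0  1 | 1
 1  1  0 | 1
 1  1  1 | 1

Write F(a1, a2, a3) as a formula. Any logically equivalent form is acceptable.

The output is 1 whenever at least one input is 1 — the OR of all inputs.

F(a1, a2, a3) = (a1 | a2) | a3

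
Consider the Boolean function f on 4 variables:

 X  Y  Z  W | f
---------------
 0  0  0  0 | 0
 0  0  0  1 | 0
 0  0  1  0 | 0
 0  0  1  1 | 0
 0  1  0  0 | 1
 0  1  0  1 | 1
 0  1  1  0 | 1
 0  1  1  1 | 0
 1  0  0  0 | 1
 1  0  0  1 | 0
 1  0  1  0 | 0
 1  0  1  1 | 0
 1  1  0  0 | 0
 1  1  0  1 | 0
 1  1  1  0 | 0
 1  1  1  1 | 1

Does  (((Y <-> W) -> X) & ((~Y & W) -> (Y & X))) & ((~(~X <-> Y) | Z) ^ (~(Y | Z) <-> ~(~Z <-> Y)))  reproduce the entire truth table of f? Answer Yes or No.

No

Check the formula against f row by row:
  X=0, Y=0, Z=0, W=0: formula gives 0, f = 0 ✓
  X=0, Y=0, Z=0, W=1: formula gives 0, f = 0 ✓
  X=0, Y=0, Z=1, W=0: formula gives 0, f = 0 ✓
  X=0, Y=0, Z=1, W=1: formula gives 0, f = 0 ✓
  …
  X=0, Y=1, Z=0, W=1: formula gives 0, but f = 1 ✗
A single disagreement suffices: at (0,1,0,1) they differ, so the formula does not compute f.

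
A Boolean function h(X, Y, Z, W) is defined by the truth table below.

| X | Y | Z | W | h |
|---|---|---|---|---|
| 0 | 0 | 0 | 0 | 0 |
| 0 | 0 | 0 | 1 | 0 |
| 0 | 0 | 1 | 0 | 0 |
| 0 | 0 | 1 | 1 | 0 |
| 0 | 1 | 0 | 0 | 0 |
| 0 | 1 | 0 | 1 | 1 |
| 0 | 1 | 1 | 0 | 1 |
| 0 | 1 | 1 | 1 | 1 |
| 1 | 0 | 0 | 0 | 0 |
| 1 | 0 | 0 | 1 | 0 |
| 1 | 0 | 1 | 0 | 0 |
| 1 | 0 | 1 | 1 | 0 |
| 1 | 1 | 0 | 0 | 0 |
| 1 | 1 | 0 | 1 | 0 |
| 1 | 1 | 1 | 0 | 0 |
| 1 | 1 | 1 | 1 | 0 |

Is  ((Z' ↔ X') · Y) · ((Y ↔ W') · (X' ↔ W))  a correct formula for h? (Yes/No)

No

Test each input against both h and the formula:
  X=0, Y=0, Z=0, W=0: formula gives 0, h = 0 ✓
  X=0, Y=0, Z=0, W=1: formula gives 0, h = 0 ✓
  X=0, Y=0, Z=1, W=0: formula gives 0, h = 0 ✓
  X=0, Y=0, Z=1, W=1: formula gives 0, h = 0 ✓
  …
  X=0, Y=1, Z=0, W=1: formula gives 0, but h = 1 ✗
A single disagreement suffices: at (0,1,0,1) they differ, so the formula does not compute h.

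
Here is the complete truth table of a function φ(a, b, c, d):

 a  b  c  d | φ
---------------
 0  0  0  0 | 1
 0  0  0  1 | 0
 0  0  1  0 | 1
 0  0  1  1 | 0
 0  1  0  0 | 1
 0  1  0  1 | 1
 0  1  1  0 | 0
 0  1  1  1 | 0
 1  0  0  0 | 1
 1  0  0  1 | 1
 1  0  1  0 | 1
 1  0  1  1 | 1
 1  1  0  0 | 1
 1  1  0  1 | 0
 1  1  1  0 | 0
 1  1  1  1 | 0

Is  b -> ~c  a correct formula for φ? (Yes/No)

Check the formula against φ row by row:
  a=0, b=0, c=0, d=0: formula gives 1, φ = 1 ✓
  a=0, b=0, c=0, d=1: formula gives 1, but φ = 0 ✗
Since they disagree at (0,0,0,1), the expression is not a correct formula for φ.

No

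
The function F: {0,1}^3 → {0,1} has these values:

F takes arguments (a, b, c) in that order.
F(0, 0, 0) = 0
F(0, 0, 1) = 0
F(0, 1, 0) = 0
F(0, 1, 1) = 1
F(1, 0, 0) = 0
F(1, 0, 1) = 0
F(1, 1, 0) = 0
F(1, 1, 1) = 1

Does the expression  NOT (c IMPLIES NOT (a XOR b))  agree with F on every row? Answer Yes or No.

No

Check the formula against F row by row:
  a=0, b=0, c=0: formula gives 0, F = 0 ✓
  a=0, b=0, c=1: formula gives 0, F = 0 ✓
  a=0, b=1, c=0: formula gives 0, F = 0 ✓
  a=0, b=1, c=1: formula gives 1, F = 1 ✓
  a=1, b=0, c=0: formula gives 0, F = 0 ✓
  a=1, b=0, c=1: formula gives 1, but F = 0 ✗
Row (1,0,1) is a counterexample, so the formula is not equivalent to F.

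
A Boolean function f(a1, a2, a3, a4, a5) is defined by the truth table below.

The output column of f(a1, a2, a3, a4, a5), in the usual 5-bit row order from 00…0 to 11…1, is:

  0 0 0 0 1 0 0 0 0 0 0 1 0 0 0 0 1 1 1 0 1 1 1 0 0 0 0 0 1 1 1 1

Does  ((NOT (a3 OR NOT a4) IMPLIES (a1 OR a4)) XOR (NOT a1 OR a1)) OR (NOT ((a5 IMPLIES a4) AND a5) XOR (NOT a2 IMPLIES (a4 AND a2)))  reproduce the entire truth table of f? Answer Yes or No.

Test each input against both f and the formula:
  a1=0, a2=0, a3=0, a4=0, a5=0: formula gives 1, but f = 0 ✗
Since they disagree at (0,0,0,0,0), the expression is not a correct formula for f.

No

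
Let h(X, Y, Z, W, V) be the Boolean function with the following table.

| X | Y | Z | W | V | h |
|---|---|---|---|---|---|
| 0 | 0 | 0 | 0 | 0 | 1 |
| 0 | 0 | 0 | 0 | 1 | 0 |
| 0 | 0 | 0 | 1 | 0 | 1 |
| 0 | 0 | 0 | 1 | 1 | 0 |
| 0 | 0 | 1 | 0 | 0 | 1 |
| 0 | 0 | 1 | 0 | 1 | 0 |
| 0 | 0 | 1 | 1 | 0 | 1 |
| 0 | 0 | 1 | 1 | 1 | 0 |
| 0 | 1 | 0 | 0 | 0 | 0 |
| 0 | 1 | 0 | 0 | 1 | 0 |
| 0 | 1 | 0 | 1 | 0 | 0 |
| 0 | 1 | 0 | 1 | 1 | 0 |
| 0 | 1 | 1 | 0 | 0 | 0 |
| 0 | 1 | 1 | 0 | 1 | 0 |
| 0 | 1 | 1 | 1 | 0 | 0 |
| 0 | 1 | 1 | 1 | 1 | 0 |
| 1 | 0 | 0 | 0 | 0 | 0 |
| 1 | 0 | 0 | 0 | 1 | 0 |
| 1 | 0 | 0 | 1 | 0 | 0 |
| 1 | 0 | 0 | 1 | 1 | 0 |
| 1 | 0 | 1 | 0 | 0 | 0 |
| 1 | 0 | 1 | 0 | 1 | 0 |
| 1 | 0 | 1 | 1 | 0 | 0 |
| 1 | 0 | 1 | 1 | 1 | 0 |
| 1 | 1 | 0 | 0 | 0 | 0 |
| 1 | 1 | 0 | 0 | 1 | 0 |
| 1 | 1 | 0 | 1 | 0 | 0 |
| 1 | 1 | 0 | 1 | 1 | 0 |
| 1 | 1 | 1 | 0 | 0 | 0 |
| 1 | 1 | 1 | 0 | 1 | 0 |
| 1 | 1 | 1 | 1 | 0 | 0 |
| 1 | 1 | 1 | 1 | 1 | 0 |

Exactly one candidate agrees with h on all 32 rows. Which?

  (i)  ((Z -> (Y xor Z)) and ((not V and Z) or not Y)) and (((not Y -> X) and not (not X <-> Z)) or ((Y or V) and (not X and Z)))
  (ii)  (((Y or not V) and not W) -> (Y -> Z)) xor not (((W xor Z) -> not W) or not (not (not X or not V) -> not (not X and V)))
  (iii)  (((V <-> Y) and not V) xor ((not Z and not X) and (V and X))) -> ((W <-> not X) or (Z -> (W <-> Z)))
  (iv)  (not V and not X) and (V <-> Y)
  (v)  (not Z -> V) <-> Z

(i) fails at (0,0,0,0,0): the formula yields 0, h is 1.
(ii) fails at (0,0,0,0,1): the formula yields 1, h is 0.
(iii) fails at (0,0,0,0,1): the formula yields 1, h is 0.
(v) fails at (0,0,1,0,1): the formula yields 1, h is 0.
That leaves (iv). Evaluating it on every row reproduces the table of h exactly.

iv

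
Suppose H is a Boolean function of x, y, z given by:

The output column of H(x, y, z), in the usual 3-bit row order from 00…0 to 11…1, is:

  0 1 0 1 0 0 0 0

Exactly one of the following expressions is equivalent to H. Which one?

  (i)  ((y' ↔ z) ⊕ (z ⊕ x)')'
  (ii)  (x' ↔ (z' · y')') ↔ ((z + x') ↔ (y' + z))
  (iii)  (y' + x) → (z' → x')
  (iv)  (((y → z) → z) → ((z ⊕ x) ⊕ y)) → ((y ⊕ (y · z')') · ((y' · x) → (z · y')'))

(i) disagrees with H on (0,0,1) (formula → 0, table → 1); rule it out.
(iii) disagrees with H on (0,0,0) (formula → 1, table → 0); rule it out.
(iv) disagrees with H on (0,0,0) (formula → 1, table → 0); rule it out.
(ii) is the remaining candidate, and it agrees with H on all 8 inputs.

ii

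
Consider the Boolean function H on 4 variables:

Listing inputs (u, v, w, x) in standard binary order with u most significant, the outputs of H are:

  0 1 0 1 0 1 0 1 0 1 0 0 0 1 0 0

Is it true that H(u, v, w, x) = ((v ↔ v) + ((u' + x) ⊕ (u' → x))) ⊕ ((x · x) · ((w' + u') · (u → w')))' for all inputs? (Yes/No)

Check the formula against H row by row:
  u=0, v=0, w=0, x=0: formula gives 0, H = 0 ✓
  u=0, v=0, w=0, x=1: formula gives 1, H = 1 ✓
  u=0, v=0, w=1, x=0: formula gives 0, H = 0 ✓
  u=0, v=0, w=1, x=1: formula gives 1, H = 1 ✓
  … (the remaining 12 rows also agree.)
All 16 rows match — the expression computes H exactly.

Yes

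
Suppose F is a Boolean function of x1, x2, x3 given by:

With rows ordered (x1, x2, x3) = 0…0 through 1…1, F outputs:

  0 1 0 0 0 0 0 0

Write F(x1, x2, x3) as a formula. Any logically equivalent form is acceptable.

F(x1, x2, x3) = (NOT x1 AND NOT x2) AND x3

Only row (0,0,1) gives 1. That row's minterm ¬x1·¬x2·x3 is F directly.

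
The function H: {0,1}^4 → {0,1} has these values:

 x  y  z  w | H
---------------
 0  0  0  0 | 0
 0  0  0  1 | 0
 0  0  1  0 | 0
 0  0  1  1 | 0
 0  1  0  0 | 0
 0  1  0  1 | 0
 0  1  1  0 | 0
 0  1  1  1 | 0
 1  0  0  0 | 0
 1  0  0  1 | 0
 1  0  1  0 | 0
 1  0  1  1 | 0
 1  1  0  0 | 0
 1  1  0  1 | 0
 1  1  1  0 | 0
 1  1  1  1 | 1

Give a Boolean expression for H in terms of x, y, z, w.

The output is 1 only when every input is 1 — the AND of all inputs.

H(x, y, z, w) = ((x · y) · z) · w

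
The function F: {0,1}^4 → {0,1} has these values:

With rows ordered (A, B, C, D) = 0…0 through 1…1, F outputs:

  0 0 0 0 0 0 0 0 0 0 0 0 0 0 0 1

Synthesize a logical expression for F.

The output is 1 only when every input is 1 — the AND of all inputs.

F(A, B, C, D) = ((A & B) & C) & D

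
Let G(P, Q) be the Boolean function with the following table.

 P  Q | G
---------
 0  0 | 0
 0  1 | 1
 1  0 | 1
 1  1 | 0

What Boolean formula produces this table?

The output is 1 exactly when an odd number of inputs are 1 — the 2-way XOR (parity).

G(P, Q) = P ^ Q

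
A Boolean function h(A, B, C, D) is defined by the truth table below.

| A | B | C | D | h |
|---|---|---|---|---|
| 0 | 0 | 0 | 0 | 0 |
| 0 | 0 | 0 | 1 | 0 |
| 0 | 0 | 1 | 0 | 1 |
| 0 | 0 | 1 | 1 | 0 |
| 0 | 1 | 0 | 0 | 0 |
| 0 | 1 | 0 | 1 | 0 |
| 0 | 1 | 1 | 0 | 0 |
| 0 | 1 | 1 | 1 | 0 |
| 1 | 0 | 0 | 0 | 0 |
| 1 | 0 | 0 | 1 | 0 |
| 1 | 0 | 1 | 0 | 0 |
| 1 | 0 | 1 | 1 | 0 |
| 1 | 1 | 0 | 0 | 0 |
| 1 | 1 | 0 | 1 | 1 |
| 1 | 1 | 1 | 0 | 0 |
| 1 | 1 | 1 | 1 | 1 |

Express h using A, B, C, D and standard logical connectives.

h(A, B, C, D) = ((((¬A ∧ ¬B) ∧ C) ∧ ¬D) ∨ (((A ∧ B) ∧ ¬C) ∧ D)) ∨ (((A ∧ B) ∧ C) ∧ D)

Collect the rows where h=1 — (0,0,1,0), (1,1,0,1), (1,1,1,1) — and write one minterm per row: ¬A·¬B·C·¬D, A·B·¬C·D, A·B·C·D. Their union (logical OR) reproduces the table exactly.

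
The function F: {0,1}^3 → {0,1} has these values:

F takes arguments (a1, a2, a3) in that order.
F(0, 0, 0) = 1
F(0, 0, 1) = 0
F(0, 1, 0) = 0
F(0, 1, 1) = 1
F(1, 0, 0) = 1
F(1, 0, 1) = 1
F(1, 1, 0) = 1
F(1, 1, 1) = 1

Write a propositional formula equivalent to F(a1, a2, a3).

F(a1, a2, a3) = ~(((~a1 & ~a2) & a3) | ((~a1 & a2) & ~a3))

The 0-rows are (0,0,1), (0,1,0). Take each as a conjunction (¬a1·¬a2·a3, ¬a1·a2·¬a3), form their disjunction, and complement — that gives a formula that is 1 everywhere F is.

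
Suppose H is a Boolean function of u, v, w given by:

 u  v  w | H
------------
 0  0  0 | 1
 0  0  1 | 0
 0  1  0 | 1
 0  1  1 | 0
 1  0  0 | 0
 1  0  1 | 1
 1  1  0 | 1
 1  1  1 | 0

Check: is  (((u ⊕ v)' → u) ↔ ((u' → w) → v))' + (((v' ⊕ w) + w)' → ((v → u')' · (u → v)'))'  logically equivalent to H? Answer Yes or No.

Check the formula against H row by row:
  u=0, v=0, w=0: formula gives 1, H = 1 ✓
  u=0, v=0, w=1: formula gives 0, H = 0 ✓
  u=0, v=1, w=0: formula gives 1, H = 1 ✓
  u=0, v=1, w=1: formula gives 0, H = 0 ✓
  u=1, v=0, w=0: formula gives 1, but H = 0 ✗
A single disagreement suffices: at (1,0,0) they differ, so the formula does not compute H.

No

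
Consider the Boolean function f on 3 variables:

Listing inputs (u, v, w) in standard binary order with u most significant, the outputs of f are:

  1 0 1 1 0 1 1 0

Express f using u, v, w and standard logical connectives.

f(u, v, w) = ((((u' · v') · w) + ((u · v') · w')) + ((u · v) · w))'

The 0-rows are (0,0,1), (1,0,0), (1,1,1). Take each as a conjunction (¬u·¬v·w, u·¬v·¬w, u·v·w), form their disjunction, and complement — that gives a formula that is 1 everywhere f is.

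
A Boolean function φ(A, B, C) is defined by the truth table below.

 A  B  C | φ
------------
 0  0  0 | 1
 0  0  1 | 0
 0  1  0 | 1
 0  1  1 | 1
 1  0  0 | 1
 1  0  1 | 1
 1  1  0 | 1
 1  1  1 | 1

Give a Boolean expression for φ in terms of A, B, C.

φ is 0 on exactly one input, (0,0,1), whose minterm is ¬A·¬B·C. So φ is the negation of that single conjunction.

φ(A, B, C) = not ((not A and not B) and C)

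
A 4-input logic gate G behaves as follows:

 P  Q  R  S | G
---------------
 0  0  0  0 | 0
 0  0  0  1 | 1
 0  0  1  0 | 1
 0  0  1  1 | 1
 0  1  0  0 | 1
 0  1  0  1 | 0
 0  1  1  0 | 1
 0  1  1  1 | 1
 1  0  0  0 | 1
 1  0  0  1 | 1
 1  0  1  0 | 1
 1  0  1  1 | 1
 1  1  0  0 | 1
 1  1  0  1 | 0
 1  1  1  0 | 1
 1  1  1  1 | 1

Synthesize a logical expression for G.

G(P, Q, R, S) = (((((P' · Q') · R') · S') + (((P' · Q) · R') · S)) + (((P · Q) · R') · S))'

There are just 3 zero rows: (0,0,0,0), (0,1,0,1), (1,1,0,1). Their minterms are ¬P·¬Q·¬R·¬S, ¬P·Q·¬R·S, P·Q·¬R·S; the OR of those covers precisely the 0-outputs, and negating it yields G.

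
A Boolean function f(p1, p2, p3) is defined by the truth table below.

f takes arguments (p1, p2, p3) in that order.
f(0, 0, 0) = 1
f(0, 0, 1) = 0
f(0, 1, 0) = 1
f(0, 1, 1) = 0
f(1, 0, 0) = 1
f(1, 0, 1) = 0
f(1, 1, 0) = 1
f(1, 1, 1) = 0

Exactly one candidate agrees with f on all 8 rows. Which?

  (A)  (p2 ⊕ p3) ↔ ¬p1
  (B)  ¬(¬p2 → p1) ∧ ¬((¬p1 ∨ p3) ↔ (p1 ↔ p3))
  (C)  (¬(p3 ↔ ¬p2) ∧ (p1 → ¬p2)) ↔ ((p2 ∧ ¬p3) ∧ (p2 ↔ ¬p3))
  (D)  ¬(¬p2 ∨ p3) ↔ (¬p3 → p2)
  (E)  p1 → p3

(A) disagrees with f on (0,0,0) (formula → 0, table → 1); rule it out.
(B) disagrees with f on (0,0,0) (formula → 0, table → 1); rule it out.
(C) disagrees with f on (0,0,0) (formula → 0, table → 1); rule it out.
(E) disagrees with f on (0,0,1) (formula → 1, table → 0); rule it out.
Only (D) survives; checking it on all 8 rows confirms it matches f.

D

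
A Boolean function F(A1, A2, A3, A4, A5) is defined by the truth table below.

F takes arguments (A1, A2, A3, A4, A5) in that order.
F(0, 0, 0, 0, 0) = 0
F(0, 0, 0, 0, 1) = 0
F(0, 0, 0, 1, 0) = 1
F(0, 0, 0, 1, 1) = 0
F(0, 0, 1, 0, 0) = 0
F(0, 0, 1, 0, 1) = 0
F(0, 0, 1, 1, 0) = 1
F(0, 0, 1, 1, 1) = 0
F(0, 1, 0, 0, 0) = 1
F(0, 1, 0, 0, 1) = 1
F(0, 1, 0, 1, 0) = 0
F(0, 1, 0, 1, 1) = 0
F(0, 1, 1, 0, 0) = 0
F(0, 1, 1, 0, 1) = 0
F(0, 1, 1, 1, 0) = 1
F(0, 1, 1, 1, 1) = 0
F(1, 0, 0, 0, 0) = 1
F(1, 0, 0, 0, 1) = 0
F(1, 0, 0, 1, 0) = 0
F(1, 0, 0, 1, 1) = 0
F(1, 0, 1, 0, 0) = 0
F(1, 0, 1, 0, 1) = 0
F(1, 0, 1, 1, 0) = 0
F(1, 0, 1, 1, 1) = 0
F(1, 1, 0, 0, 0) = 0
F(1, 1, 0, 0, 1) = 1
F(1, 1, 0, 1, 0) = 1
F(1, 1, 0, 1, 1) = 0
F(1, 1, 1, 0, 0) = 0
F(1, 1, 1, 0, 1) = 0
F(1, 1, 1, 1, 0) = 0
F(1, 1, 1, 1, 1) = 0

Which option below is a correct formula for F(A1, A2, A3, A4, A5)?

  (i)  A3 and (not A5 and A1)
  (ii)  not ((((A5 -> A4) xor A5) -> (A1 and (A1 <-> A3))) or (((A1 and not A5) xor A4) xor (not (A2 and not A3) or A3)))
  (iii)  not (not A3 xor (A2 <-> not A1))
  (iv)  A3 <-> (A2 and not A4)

ii

(i) fails at (0,0,0,1,0): the formula yields 0, F is 1.
(iii) fails at (0,0,0,1,0): the formula yields 0, F is 1.
(iv) fails at (0,0,0,0,0): the formula yields 1, F is 0.
Only (ii) survives; checking it on all 32 rows confirms it matches F.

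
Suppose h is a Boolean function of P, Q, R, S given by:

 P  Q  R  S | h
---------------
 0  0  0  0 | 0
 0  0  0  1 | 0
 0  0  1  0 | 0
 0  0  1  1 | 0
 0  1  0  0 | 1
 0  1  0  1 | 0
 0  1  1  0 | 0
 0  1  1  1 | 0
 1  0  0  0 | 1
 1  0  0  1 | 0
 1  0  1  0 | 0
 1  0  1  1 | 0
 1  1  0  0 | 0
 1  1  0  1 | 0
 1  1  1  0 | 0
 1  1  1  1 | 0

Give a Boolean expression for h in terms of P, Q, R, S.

Collect the rows where h=1 — (0,1,0,0), (1,0,0,0) — and write one minterm per row: ¬P·Q·¬R·¬S, P·¬Q·¬R·¬S. Their union (logical OR) reproduces the table exactly.

h(P, Q, R, S) = (((NOT P AND Q) AND NOT R) AND NOT S) OR (((P AND NOT Q) AND NOT R) AND NOT S)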